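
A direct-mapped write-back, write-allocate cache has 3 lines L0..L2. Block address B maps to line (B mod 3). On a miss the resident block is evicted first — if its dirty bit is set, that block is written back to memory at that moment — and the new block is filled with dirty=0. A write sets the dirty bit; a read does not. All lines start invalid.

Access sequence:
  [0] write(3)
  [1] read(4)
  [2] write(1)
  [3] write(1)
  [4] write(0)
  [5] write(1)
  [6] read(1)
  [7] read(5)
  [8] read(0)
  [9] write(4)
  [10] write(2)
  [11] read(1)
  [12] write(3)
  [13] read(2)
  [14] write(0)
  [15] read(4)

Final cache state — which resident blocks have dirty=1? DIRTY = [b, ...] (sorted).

DIRTY = [0, 2]

0: W B3 → L0 miss [D]
1: R B4 → L1 miss [-]
2: W B1 → L1 miss [D]
3: W B1 → L1 hit [D]
4: W B0 → L0 miss wb→B3 [D]
5: W B1 → L1 hit [D]
6: R B1 → L1 hit [D]
7: R B5 → L2 miss [-]
8: R B0 → L0 hit [D]
9: W B4 → L1 miss wb→B1 [D]
10: W B2 → L2 miss [D]
11: R B1 → L1 miss wb→B4 [-]
12: W B3 → L0 miss wb→B0 [D]
13: R B2 → L2 hit [D]
14: W B0 → L0 miss wb→B3 [D]
15: R B4 → L1 miss [-]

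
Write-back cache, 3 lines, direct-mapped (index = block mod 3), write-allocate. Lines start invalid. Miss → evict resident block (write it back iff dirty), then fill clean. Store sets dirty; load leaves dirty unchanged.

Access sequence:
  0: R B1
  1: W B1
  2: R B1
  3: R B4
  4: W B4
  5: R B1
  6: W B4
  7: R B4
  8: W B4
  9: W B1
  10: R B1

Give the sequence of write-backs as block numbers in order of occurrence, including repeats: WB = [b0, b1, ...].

0: R B1 -> L1 miss  d=-]
1: W B1 -> L1 hit  d=D]
2: R B1 -> L1 hit  d=D]
3: R B4 -> L1 miss wb->B1  d=-]
4: W B4 -> L1 hit  d=D]
5: R B1 -> L1 miss wb->B4  d=-]
6: W B4 -> L1 miss  d=D]
7: R B4 -> L1 hit  d=D]
8: W B4 -> L1 hit  d=D]
9: W B1 -> L1 miss wb->B4  d=D]
10: R B1 -> L1 hit  d=D]

WB = [1, 4, 4]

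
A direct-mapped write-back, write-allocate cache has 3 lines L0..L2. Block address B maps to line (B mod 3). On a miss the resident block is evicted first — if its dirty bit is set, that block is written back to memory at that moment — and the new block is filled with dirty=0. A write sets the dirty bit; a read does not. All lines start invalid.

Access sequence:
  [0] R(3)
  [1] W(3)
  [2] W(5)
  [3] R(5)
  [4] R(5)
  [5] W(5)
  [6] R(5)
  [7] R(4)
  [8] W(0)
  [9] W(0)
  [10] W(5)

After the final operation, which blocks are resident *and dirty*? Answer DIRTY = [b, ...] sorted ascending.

  0 | R B3 → L0 miss [-]
  1 | W B3 → L0 hit [D]
  2 | W B5 → L2 miss [D]
  3 | R B5 → L2 hit [D]
  4 | R B5 → L2 hit [D]
  5 | W B5 → L2 hit [D]
  6 | R B5 → L2 hit [D]
  7 | R B4 → L1 miss [-]
  8 | W B0 → L0 miss wb→B3 [D]
  9 | W B0 → L0 hit [D]
  10 | W B5 → L2 hit [D]

DIRTY = [0, 5]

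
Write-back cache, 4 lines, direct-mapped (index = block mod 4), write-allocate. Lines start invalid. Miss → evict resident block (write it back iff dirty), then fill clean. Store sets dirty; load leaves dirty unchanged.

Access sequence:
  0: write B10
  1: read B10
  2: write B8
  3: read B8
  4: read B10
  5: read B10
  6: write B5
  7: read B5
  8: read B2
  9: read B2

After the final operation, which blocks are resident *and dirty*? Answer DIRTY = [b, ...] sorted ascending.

DIRTY = [5, 8]

0: W B10 -> L2 miss  d=D]
1: R B10 -> L2 hit  d=D]
2: W B8 -> L0 miss  d=D]
3: R B8 -> L0 hit  d=D]
4: R B10 -> L2 hit  d=D]
5: R B10 -> L2 hit  d=D]
6: W B5 -> L1 miss  d=D]
7: R B5 -> L1 hit  d=D]
8: R B2 -> L2 miss wb->B10  d=-]
9: R B2 -> L2 hit  d=-]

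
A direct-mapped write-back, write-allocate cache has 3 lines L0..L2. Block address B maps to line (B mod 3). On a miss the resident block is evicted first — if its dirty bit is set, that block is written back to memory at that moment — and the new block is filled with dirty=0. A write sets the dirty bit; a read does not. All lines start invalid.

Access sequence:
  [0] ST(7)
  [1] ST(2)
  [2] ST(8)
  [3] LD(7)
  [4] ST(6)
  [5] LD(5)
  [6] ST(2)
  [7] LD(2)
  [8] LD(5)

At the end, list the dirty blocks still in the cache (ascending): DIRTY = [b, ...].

DIRTY = [6, 7]

0: W B7 -> L1 miss  d=D]
1: W B2 -> L2 miss  d=D]
2: W B8 -> L2 miss wb->B2  d=D]
3: R B7 -> L1 hit  d=D]
4: W B6 -> L0 miss  d=D]
5: R B5 -> L2 miss wb->B8  d=-]
6: W B2 -> L2 miss  d=D]
7: R B2 -> L2 hit  d=D]
8: R B5 -> L2 miss wb->B2  d=-]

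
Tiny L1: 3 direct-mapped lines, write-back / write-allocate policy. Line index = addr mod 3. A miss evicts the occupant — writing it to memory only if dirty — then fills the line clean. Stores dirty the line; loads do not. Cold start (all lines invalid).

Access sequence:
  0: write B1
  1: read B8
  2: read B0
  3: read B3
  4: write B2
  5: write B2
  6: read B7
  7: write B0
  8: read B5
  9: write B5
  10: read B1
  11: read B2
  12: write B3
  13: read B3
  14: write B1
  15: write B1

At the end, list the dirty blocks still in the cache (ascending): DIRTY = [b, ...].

DIRTY = [1, 3]

  0 | W B1 → L1 miss [D]
  1 | R B8 → L2 miss [-]
  2 | R B0 → L0 miss [-]
  3 | R B3 → L0 miss [-]
  4 | W B2 → L2 miss [D]
  5 | W B2 → L2 hit [D]
  6 | R B7 → L1 miss wb→B1 [-]
  7 | W B0 → L0 miss [D]
  8 | R B5 → L2 miss wb→B2 [-]
  9 | W B5 → L2 hit [D]
  10 | R B1 → L1 miss [-]
  11 | R B2 → L2 miss wb→B5 [-]
  12 | W B3 → L0 miss wb→B0 [D]
  13 | R B3 → L0 hit [D]
  14 | W B1 → L1 hit [D]
  15 | W B1 → L1 hit [D]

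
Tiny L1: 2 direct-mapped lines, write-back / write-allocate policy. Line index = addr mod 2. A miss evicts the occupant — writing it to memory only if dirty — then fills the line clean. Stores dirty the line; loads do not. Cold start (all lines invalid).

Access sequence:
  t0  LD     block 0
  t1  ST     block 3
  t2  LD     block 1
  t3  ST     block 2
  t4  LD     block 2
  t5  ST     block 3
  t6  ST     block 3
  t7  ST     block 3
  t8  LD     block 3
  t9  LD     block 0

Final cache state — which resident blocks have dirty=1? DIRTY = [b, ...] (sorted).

DIRTY = [3]

  0 | R B0 → L0 miss [-]
  1 | W B3 → L1 miss [D]
  2 | R B1 → L1 miss wb→B3 [-]
  3 | W B2 → L0 miss [D]
  4 | R B2 → L0 hit [D]
  5 | W B3 → L1 miss [D]
  6 | W B3 → L1 hit [D]
  7 | W B3 → L1 hit [D]
  8 | R B3 → L1 hit [D]
  9 | R B0 → L0 miss wb→B2 [-]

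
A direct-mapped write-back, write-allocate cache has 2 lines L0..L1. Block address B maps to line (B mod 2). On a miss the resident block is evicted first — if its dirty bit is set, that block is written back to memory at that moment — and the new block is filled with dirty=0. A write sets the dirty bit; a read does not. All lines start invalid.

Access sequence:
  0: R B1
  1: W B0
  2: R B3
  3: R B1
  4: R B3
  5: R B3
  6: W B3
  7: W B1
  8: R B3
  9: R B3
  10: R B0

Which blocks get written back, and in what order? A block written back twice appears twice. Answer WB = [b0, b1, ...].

WB = [3, 1]

  0 | R B1 → L1 miss [-]
  1 | W B0 → L0 miss [D]
  2 | R B3 → L1 miss [-]
  3 | R B1 → L1 miss [-]
  4 | R B3 → L1 miss [-]
  5 | R B3 → L1 hit [-]
  6 | W B3 → L1 hit [D]
  7 | W B1 → L1 miss wb→B3 [D]
  8 | R B3 → L1 miss wb→B1 [-]
  9 | R B3 → L1 hit [-]
  10 | R B0 → L0 hit [D]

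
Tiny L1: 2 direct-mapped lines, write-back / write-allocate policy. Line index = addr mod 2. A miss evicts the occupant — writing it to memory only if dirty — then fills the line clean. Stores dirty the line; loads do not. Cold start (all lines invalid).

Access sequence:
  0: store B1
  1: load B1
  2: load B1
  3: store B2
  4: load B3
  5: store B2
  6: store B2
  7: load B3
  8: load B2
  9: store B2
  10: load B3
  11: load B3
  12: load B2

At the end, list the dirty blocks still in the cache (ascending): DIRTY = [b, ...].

DIRTY = [2]

0: W B1 → L1 miss [D]
1: R B1 → L1 hit [D]
2: R B1 → L1 hit [D]
3: W B2 → L0 miss [D]
4: R B3 → L1 miss wb→B1 [-]
5: W B2 → L0 hit [D]
6: W B2 → L0 hit [D]
7: R B3 → L1 hit [-]
8: R B2 → L0 hit [D]
9: W B2 → L0 hit [D]
10: R B3 → L1 hit [-]
11: R B3 → L1 hit [-]
12: R B2 → L0 hit [D]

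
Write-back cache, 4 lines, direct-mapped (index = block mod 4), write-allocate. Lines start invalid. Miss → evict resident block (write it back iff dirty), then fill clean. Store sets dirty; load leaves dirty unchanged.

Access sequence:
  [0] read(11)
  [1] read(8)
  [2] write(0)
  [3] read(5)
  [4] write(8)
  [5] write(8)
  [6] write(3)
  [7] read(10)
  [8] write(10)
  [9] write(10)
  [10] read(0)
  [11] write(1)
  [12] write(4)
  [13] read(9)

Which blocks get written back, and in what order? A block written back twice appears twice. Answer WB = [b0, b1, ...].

  0 | R B11 → L3 miss [-]
  1 | R B8 → L0 miss [-]
  2 | W B0 → L0 miss [D]
  3 | R B5 → L1 miss [-]
  4 | W B8 → L0 miss wb→B0 [D]
  5 | W B8 → L0 hit [D]
  6 | W B3 → L3 miss [D]
  7 | R B10 → L2 miss [-]
  8 | W B10 → L2 hit [D]
  9 | W B10 → L2 hit [D]
  10 | R B0 → L0 miss wb→B8 [-]
  11 | W B1 → L1 miss [D]
  12 | W B4 → L0 miss [D]
  13 | R B9 → L1 miss wb→B1 [-]

WB = [0, 8, 1]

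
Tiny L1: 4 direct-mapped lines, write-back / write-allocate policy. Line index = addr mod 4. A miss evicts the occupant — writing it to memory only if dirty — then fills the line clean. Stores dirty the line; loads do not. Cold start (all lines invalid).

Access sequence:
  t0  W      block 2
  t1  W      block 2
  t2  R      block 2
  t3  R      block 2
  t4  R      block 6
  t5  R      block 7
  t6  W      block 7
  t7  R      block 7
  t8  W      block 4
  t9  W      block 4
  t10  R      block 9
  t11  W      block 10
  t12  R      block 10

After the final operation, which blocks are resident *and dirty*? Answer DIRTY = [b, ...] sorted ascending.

DIRTY = [4, 7, 10]

0: W B2 → L2 miss [D]
1: W B2 → L2 hit [D]
2: R B2 → L2 hit [D]
3: R B2 → L2 hit [D]
4: R B6 → L2 miss wb→B2 [-]
5: R B7 → L3 miss [-]
6: W B7 → L3 hit [D]
7: R B7 → L3 hit [D]
8: W B4 → L0 miss [D]
9: W B4 → L0 hit [D]
10: R B9 → L1 miss [-]
11: W B10 → L2 miss [D]
12: R B10 → L2 hit [D]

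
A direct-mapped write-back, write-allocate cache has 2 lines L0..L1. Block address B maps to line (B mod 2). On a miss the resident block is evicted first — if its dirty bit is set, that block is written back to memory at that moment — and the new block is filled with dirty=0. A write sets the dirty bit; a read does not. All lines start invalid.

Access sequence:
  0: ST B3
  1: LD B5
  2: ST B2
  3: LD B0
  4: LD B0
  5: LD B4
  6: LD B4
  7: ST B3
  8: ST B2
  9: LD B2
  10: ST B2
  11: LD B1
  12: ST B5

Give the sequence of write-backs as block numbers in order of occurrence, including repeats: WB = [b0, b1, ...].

WB = [3, 2, 3]

0: W B3 → L1 miss [D]
1: R B5 → L1 miss wb→B3 [-]
2: W B2 → L0 miss [D]
3: R B0 → L0 miss wb→B2 [-]
4: R B0 → L0 hit [-]
5: R B4 → L0 miss [-]
6: R B4 → L0 hit [-]
7: W B3 → L1 miss [D]
8: W B2 → L0 miss [D]
9: R B2 → L0 hit [D]
10: W B2 → L0 hit [D]
11: R B1 → L1 miss wb→B3 [-]
12: W B5 → L1 miss [D]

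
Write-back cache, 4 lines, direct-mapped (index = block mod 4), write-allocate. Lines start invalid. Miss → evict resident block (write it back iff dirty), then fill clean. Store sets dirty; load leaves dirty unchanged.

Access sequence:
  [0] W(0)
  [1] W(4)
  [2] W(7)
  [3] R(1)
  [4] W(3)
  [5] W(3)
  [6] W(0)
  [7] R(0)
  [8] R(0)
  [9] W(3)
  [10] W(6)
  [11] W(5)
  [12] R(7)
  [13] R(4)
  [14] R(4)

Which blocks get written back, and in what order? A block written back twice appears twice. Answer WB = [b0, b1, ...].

  0 | W B0 → L0 miss [D]
  1 | W B4 → L0 miss wb→B0 [D]
  2 | W B7 → L3 miss [D]
  3 | R B1 → L1 miss [-]
  4 | W B3 → L3 miss wb→B7 [D]
  5 | W B3 → L3 hit [D]
  6 | W B0 → L0 miss wb→B4 [D]
  7 | R B0 → L0 hit [D]
  8 | R B0 → L0 hit [D]
  9 | W B3 → L3 hit [D]
  10 | W B6 → L2 miss [D]
  11 | W B5 → L1 miss [D]
  12 | R B7 → L3 miss wb→B3 [-]
  13 | R B4 → L0 miss wb→B0 [-]
  14 | R B4 → L0 hit [-]

WB = [0, 7, 4, 3, 0]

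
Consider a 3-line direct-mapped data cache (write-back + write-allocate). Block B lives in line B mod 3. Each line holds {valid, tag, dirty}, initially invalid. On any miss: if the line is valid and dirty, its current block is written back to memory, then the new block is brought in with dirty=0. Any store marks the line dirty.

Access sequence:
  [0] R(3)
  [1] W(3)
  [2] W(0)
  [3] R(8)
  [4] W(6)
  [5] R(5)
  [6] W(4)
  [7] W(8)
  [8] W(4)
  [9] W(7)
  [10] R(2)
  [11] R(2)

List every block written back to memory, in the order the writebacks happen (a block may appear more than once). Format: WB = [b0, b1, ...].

WB = [3, 0, 4, 8]

0: R B3 -> L0 miss  d=-]
1: W B3 -> L0 hit  d=D]
2: W B0 -> L0 miss wb->B3  d=D]
3: R B8 -> L2 miss  d=-]
4: W B6 -> L0 miss wb->B0  d=D]
5: R B5 -> L2 miss  d=-]
6: W B4 -> L1 miss  d=D]
7: W B8 -> L2 miss  d=D]
8: W B4 -> L1 hit  d=D]
9: W B7 -> L1 miss wb->B4  d=D]
10: R B2 -> L2 miss wb->B8  d=-]
11: R B2 -> L2 hit  d=-]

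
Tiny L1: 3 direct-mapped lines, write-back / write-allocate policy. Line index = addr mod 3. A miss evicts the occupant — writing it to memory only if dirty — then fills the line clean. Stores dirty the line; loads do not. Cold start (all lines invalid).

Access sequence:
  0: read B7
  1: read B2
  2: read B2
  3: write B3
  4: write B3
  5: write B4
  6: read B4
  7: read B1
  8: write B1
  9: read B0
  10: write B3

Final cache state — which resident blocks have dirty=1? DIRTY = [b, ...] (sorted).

DIRTY = [1, 3]

0: R B7 -> L1 miss  d=-]
1: R B2 -> L2 miss  d=-]
2: R B2 -> L2 hit  d=-]
3: W B3 -> L0 miss  d=D]
4: W B3 -> L0 hit  d=D]
5: W B4 -> L1 miss  d=D]
6: R B4 -> L1 hit  d=D]
7: R B1 -> L1 miss wb->B4  d=-]
8: W B1 -> L1 hit  d=D]
9: R B0 -> L0 miss wb->B3  d=-]
10: W B3 -> L0 miss  d=D]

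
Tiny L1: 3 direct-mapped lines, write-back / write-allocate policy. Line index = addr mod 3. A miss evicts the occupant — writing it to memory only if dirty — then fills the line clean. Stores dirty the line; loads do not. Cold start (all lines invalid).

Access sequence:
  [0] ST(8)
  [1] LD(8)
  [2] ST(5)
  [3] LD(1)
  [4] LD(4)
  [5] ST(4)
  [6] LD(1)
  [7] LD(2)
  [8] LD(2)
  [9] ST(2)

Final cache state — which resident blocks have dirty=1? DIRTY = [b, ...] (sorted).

DIRTY = [2]

0: W B8 → L2 miss [D]
1: R B8 → L2 hit [D]
2: W B5 → L2 miss wb→B8 [D]
3: R B1 → L1 miss [-]
4: R B4 → L1 miss [-]
5: W B4 → L1 hit [D]
6: R B1 → L1 miss wb→B4 [-]
7: R B2 → L2 miss wb→B5 [-]
8: R B2 → L2 hit [-]
9: W B2 → L2 hit [D]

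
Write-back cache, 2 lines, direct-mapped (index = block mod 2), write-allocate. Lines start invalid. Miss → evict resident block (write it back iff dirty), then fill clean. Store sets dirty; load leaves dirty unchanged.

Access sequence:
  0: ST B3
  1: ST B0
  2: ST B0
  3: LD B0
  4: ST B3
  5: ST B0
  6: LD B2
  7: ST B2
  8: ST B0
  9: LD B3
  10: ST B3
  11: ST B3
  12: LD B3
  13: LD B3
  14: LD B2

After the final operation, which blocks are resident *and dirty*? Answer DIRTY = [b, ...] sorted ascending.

DIRTY = [3]

  0 | W B3 → L1 miss [D]
  1 | W B0 → L0 miss [D]
  2 | W B0 → L0 hit [D]
  3 | R B0 → L0 hit [D]
  4 | W B3 → L1 hit [D]
  5 | W B0 → L0 hit [D]
  6 | R B2 → L0 miss wb→B0 [-]
  7 | W B2 → L0 hit [D]
  8 | W B0 → L0 miss wb→B2 [D]
  9 | R B3 → L1 hit [D]
  10 | W B3 → L1 hit [D]
  11 | W B3 → L1 hit [D]
  12 | R B3 → L1 hit [D]
  13 | R B3 → L1 hit [D]
  14 | R B2 → L0 miss wb→B0 [-]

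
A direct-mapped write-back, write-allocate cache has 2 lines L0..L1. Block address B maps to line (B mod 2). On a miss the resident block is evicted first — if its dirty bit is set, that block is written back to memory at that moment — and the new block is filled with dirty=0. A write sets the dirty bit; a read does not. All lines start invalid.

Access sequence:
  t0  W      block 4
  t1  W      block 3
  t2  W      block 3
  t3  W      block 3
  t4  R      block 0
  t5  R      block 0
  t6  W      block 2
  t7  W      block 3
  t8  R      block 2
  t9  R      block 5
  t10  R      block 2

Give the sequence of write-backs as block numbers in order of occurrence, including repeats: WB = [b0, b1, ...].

WB = [4, 3]

0: W B4 → L0 miss [D]
1: W B3 → L1 miss [D]
2: W B3 → L1 hit [D]
3: W B3 → L1 hit [D]
4: R B0 → L0 miss wb→B4 [-]
5: R B0 → L0 hit [-]
6: W B2 → L0 miss [D]
7: W B3 → L1 hit [D]
8: R B2 → L0 hit [D]
9: R B5 → L1 miss wb→B3 [-]
10: R B2 → L0 hit [D]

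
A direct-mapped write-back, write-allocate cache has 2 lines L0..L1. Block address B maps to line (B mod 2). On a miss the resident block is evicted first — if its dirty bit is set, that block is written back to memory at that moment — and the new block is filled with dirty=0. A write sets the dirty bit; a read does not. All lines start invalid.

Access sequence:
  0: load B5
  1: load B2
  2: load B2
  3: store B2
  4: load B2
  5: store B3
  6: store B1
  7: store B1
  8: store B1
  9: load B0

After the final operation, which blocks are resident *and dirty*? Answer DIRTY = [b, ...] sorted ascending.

0: R B5 -> L1 miss  d=-]
1: R B2 -> L0 miss  d=-]
2: R B2 -> L0 hit  d=-]
3: W B2 -> L0 hit  d=D]
4: R B2 -> L0 hit  d=D]
5: W B3 -> L1 miss  d=D]
6: W B1 -> L1 miss wb->B3  d=D]
7: W B1 -> L1 hit  d=D]
8: W B1 -> L1 hit  d=D]
9: R B0 -> L0 miss wb->B2  d=-]

DIRTY = [1]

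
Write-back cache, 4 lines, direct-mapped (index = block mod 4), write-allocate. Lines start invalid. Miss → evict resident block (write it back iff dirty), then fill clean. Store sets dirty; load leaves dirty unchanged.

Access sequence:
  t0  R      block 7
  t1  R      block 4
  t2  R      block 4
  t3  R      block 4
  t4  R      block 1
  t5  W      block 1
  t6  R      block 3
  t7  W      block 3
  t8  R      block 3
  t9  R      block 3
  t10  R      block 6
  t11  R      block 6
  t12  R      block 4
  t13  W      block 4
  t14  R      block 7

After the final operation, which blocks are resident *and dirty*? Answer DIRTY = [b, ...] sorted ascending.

0: R B7 -> L3 miss  d=-]
1: R B4 -> L0 miss  d=-]
2: R B4 -> L0 hit  d=-]
3: R B4 -> L0 hit  d=-]
4: R B1 -> L1 miss  d=-]
5: W B1 -> L1 hit  d=D]
6: R B3 -> L3 miss  d=-]
7: W B3 -> L3 hit  d=D]
8: R B3 -> L3 hit  d=D]
9: R B3 -> L3 hit  d=D]
10: R B6 -> L2 miss  d=-]
11: R B6 -> L2 hit  d=-]
12: R B4 -> L0 hit  d=-]
13: W B4 -> L0 hit  d=D]
14: R B7 -> L3 miss wb->B3  d=-]

DIRTY = [1, 4]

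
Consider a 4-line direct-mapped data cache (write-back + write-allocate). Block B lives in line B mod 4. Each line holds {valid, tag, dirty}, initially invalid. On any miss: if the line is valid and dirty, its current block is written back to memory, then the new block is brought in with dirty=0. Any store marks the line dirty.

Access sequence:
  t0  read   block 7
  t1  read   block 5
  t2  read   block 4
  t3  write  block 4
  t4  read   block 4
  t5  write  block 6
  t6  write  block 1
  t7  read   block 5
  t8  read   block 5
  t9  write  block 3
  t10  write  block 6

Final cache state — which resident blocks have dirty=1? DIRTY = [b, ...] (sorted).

DIRTY = [3, 4, 6]

0: R B7 -> L3 miss  d=-]
1: R B5 -> L1 miss  d=-]
2: R B4 -> L0 miss  d=-]
3: W B4 -> L0 hit  d=D]
4: R B4 -> L0 hit  d=D]
5: W B6 -> L2 miss  d=D]
6: W B1 -> L1 miss  d=D]
7: R B5 -> L1 miss wb->B1  d=-]
8: R B5 -> L1 hit  d=-]
9: W B3 -> L3 miss  d=D]
10: W B6 -> L2 hit  d=D]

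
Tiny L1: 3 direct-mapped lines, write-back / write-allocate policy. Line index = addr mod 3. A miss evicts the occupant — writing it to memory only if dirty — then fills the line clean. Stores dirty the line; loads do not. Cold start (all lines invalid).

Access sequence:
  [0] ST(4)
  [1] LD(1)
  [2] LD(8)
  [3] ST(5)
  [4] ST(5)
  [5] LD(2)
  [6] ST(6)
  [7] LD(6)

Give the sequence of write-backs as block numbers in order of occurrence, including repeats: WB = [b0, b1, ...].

WB = [4, 5]

0: W B4 -> L1 miss  d=D]
1: R B1 -> L1 miss wb->B4  d=-]
2: R B8 -> L2 miss  d=-]
3: W B5 -> L2 miss  d=D]
4: W B5 -> L2 hit  d=D]
5: R B2 -> L2 miss wb->B5  d=-]
6: W B6 -> L0 miss  d=D]
7: R B6 -> L0 hit  d=D]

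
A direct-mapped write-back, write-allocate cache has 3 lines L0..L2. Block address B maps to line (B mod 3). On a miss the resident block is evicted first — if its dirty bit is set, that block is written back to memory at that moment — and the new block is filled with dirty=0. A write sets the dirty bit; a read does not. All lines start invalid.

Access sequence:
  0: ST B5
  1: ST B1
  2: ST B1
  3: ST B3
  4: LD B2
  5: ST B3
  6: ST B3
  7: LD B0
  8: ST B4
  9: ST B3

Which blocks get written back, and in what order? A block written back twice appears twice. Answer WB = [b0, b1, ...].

WB = [5, 3, 1]

  0 | W B5 → L2 miss [D]
  1 | W B1 → L1 miss [D]
  2 | W B1 → L1 hit [D]
  3 | W B3 → L0 miss [D]
  4 | R B2 → L2 miss wb→B5 [-]
  5 | W B3 → L0 hit [D]
  6 | W B3 → L0 hit [D]
  7 | R B0 → L0 miss wb→B3 [-]
  8 | W B4 → L1 miss wb→B1 [D]
  9 | W B3 → L0 miss [D]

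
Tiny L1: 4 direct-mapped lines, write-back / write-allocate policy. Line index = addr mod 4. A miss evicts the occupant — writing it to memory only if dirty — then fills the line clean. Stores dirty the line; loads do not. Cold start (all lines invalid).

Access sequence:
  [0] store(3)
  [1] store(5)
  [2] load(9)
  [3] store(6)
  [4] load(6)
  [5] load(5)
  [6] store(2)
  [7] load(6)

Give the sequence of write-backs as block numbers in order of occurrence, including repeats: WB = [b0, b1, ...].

0: W B3 → L3 miss [D]
1: W B5 → L1 miss [D]
2: R B9 → L1 miss wb→B5 [-]
3: W B6 → L2 miss [D]
4: R B6 → L2 hit [D]
5: R B5 → L1 miss [-]
6: W B2 → L2 miss wb→B6 [D]
7: R B6 → L2 miss wb→B2 [-]

WB = [5, 6, 2]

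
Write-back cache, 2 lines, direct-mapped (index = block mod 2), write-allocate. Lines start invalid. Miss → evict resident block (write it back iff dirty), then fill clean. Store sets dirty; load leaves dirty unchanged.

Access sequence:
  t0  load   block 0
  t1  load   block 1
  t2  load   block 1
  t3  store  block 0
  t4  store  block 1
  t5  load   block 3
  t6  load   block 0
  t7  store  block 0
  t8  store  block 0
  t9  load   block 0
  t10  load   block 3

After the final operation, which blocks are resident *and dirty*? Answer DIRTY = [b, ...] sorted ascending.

  0 | R B0 → L0 miss [-]
  1 | R B1 → L1 miss [-]
  2 | R B1 → L1 hit [-]
  3 | W B0 → L0 hit [D]
  4 | W B1 → L1 hit [D]
  5 | R B3 → L1 miss wb→B1 [-]
  6 | R B0 → L0 hit [D]
  7 | W B0 → L0 hit [D]
  8 | W B0 → L0 hit [D]
  9 | R B0 → L0 hit [D]
  10 | R B3 → L1 hit [-]

DIRTY = [0]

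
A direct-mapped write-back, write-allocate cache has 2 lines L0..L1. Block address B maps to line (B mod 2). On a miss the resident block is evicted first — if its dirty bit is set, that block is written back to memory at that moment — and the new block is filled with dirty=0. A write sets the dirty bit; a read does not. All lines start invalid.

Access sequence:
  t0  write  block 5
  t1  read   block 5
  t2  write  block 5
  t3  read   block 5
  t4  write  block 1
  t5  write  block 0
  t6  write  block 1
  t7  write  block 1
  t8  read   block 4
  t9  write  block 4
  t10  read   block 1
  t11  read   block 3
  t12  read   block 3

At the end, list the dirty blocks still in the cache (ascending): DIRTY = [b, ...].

DIRTY = [4]

  0 | W B5 → L1 miss [D]
  1 | R B5 → L1 hit [D]
  2 | W B5 → L1 hit [D]
  3 | R B5 → L1 hit [D]
  4 | W B1 → L1 miss wb→B5 [D]
  5 | W B0 → L0 miss [D]
  6 | W B1 → L1 hit [D]
  7 | W B1 → L1 hit [D]
  8 | R B4 → L0 miss wb→B0 [-]
  9 | W B4 → L0 hit [D]
  10 | R B1 → L1 hit [D]
  11 | R B3 → L1 miss wb→B1 [-]
  12 | R B3 → L1 hit [-]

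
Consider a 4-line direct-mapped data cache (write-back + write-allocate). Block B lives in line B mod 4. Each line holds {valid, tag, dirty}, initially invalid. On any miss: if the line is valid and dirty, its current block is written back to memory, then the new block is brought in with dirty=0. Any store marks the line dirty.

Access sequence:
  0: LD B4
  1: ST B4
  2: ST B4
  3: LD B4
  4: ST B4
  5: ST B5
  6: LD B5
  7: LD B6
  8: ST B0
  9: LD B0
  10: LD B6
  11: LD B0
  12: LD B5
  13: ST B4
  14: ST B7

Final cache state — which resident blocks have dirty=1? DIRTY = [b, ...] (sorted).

  0 | R B4 → L0 miss [-]
  1 | W B4 → L0 hit [D]
  2 | W B4 → L0 hit [D]
  3 | R B4 → L0 hit [D]
  4 | W B4 → L0 hit [D]
  5 | W B5 → L1 miss [D]
  6 | R B5 → L1 hit [D]
  7 | R B6 → L2 miss [-]
  8 | W B0 → L0 miss wb→B4 [D]
  9 | R B0 → L0 hit [D]
  10 | R B6 → L2 hit [-]
  11 | R B0 → L0 hit [D]
  12 | R B5 → L1 hit [D]
  13 | W B4 → L0 miss wb→B0 [D]
  14 | W B7 → L3 miss [D]

DIRTY = [4, 5, 7]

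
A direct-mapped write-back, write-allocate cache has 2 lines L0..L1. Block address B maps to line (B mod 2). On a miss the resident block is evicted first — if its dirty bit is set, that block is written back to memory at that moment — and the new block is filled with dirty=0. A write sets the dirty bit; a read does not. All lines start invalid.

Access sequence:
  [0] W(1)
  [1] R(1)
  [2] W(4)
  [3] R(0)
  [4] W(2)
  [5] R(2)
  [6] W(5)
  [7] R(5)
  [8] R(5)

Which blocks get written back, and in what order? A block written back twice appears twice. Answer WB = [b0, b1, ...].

0: W B1 -> L1 miss  d=D]
1: R B1 -> L1 hit  d=D]
2: W B4 -> L0 miss  d=D]
3: R B0 -> L0 miss wb->B4  d=-]
4: W B2 -> L0 miss  d=D]
5: R B2 -> L0 hit  d=D]
6: W B5 -> L1 miss wb->B1  d=D]
7: R B5 -> L1 hit  d=D]
8: R B5 -> L1 hit  d=D]

WB = [4, 1]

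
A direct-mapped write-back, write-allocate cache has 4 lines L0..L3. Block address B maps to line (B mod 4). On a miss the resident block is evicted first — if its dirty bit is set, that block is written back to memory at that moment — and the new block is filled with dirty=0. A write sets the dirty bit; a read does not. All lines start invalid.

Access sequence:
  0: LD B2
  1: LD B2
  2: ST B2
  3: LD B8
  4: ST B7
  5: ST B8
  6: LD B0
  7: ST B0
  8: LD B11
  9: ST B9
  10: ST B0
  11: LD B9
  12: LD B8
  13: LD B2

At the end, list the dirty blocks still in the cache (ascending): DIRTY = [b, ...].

DIRTY = [2, 9]

0: R B2 -> L2 miss  d=-]
1: R B2 -> L2 hit  d=-]
2: W B2 -> L2 hit  d=D]
3: R B8 -> L0 miss  d=-]
4: W B7 -> L3 miss  d=D]
5: W B8 -> L0 hit  d=D]
6: R B0 -> L0 miss wb->B8  d=-]
7: W B0 -> L0 hit  d=D]
8: R B11 -> L3 miss wb->B7  d=-]
9: W B9 -> L1 miss  d=D]
10: W B0 -> L0 hit  d=D]
11: R B9 -> L1 hit  d=D]
12: R B8 -> L0 miss wb->B0  d=-]
13: R B2 -> L2 hit  d=D]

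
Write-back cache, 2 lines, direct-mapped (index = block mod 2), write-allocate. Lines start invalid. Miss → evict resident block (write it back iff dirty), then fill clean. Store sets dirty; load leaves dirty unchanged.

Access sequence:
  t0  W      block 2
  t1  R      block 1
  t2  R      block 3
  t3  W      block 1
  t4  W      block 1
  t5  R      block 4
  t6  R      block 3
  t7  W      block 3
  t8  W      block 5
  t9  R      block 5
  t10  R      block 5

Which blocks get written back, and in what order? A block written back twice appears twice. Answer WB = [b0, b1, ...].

WB = [2, 1, 3]

0: W B2 → L0 miss [D]
1: R B1 → L1 miss [-]
2: R B3 → L1 miss [-]
3: W B1 → L1 miss [D]
4: W B1 → L1 hit [D]
5: R B4 → L0 miss wb→B2 [-]
6: R B3 → L1 miss wb→B1 [-]
7: W B3 → L1 hit [D]
8: W B5 → L1 miss wb→B3 [D]
9: R B5 → L1 hit [D]
10: R B5 → L1 hit [D]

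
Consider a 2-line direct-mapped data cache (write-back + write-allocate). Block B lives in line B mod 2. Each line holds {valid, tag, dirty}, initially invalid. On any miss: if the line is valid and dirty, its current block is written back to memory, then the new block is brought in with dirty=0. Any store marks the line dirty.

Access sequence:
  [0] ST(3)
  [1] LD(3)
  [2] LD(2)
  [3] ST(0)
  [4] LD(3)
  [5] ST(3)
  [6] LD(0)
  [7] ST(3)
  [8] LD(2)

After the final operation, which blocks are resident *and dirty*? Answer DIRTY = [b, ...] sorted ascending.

DIRTY = [3]

0: W B3 -> L1 miss  d=D]
1: R B3 -> L1 hit  d=D]
2: R B2 -> L0 miss  d=-]
3: W B0 -> L0 miss  d=D]
4: R B3 -> L1 hit  d=D]
5: W B3 -> L1 hit  d=D]
6: R B0 -> L0 hit  d=D]
7: W B3 -> L1 hit  d=D]
8: R B2 -> L0 miss wb->B0  d=-]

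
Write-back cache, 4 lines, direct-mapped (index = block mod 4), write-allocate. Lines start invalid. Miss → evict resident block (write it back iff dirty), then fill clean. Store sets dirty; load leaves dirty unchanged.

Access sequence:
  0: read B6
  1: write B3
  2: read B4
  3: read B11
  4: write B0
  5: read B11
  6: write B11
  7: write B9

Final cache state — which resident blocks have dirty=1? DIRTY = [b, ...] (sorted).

DIRTY = [0, 9, 11]

0: R B6 -> L2 miss  d=-]
1: W B3 -> L3 miss  d=D]
2: R B4 -> L0 miss  d=-]
3: R B11 -> L3 miss wb->B3  d=-]
4: W B0 -> L0 miss  d=D]
5: R B11 -> L3 hit  d=-]
6: W B11 -> L3 hit  d=D]
7: W B9 -> L1 miss  d=D]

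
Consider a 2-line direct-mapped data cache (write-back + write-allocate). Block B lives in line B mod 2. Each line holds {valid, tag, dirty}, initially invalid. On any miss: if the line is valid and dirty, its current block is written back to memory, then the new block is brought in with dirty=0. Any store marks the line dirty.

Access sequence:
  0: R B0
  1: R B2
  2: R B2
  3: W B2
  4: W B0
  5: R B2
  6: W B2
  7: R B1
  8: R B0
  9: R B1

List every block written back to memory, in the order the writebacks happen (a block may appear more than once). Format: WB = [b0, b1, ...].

WB = [2, 0, 2]

0: R B0 → L0 miss [-]
1: R B2 → L0 miss [-]
2: R B2 → L0 hit [-]
3: W B2 → L0 hit [D]
4: W B0 → L0 miss wb→B2 [D]
5: R B2 → L0 miss wb→B0 [-]
6: W B2 → L0 hit [D]
7: R B1 → L1 miss [-]
8: R B0 → L0 miss wb→B2 [-]
9: R B1 → L1 hit [-]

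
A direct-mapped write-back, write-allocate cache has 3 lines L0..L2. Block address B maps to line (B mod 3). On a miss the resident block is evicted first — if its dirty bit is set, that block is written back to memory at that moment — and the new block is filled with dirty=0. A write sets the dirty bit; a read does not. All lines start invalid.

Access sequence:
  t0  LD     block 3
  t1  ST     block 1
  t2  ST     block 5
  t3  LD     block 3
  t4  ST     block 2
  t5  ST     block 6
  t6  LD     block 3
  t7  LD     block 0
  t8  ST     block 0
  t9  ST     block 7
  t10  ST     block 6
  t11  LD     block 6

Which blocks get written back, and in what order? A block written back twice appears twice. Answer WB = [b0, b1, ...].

  0 | R B3 → L0 miss [-]
  1 | W B1 → L1 miss [D]
  2 | W B5 → L2 miss [D]
  3 | R B3 → L0 hit [-]
  4 | W B2 → L2 miss wb→B5 [D]
  5 | W B6 → L0 miss [D]
  6 | R B3 → L0 miss wb→B6 [-]
  7 | R B0 → L0 miss [-]
  8 | W B0 → L0 hit [D]
  9 | W B7 → L1 miss wb→B1 [D]
  10 | W B6 → L0 miss wb→B0 [D]
  11 | R B6 → L0 hit [D]

WB = [5, 6, 1, 0]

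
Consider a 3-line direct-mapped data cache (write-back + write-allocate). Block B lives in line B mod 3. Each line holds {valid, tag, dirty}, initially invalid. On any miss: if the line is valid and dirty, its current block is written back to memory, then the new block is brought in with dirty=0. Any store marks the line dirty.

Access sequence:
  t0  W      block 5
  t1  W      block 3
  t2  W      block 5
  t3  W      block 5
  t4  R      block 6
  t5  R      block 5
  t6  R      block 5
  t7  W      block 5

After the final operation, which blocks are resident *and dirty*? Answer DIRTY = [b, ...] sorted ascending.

  0 | W B5 → L2 miss [D]
  1 | W B3 → L0 miss [D]
  2 | W B5 → L2 hit [D]
  3 | W B5 → L2 hit [D]
  4 | R B6 → L0 miss wb→B3 [-]
  5 | R B5 → L2 hit [D]
  6 | R B5 → L2 hit [D]
  7 | W B5 → L2 hit [D]

DIRTY = [5]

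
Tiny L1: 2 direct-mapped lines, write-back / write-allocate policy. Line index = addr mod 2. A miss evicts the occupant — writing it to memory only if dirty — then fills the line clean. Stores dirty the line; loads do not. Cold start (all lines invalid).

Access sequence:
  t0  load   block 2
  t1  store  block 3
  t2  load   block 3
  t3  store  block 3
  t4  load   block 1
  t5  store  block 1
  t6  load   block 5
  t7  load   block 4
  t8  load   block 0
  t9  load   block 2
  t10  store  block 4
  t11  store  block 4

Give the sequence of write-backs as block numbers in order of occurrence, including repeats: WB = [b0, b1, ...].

  0 | R B2 → L0 miss [-]
  1 | W B3 → L1 miss [D]
  2 | R B3 → L1 hit [D]
  3 | W B3 → L1 hit [D]
  4 | R B1 → L1 miss wb→B3 [-]
  5 | W B1 → L1 hit [D]
  6 | R B5 → L1 miss wb→B1 [-]
  7 | R B4 → L0 miss [-]
  8 | R B0 → L0 miss [-]
  9 | R B2 → L0 miss [-]
  10 | W B4 → L0 miss [D]
  11 | W B4 → L0 hit [D]

WB = [3, 1]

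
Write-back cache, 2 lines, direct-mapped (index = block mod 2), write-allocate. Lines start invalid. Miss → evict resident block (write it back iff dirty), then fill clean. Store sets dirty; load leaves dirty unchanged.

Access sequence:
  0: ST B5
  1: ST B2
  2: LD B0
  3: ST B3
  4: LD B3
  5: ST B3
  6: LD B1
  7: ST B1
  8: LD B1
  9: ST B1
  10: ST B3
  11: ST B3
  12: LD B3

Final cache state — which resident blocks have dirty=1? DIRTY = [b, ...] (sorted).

0: W B5 -> L1 miss  d=D]
1: W B2 -> L0 miss  d=D]
2: R B0 -> L0 miss wb->B2  d=-]
3: W B3 -> L1 miss wb->B5  d=D]
4: R B3 -> L1 hit  d=D]
5: W B3 -> L1 hit  d=D]
6: R B1 -> L1 miss wb->B3  d=-]
7: W B1 -> L1 hit  d=D]
8: R B1 -> L1 hit  d=D]
9: W B1 -> L1 hit  d=D]
10: W B3 -> L1 miss wb->B1  d=D]
11: W B3 -> L1 hit  d=D]
12: R B3 -> L1 hit  d=D]

DIRTY = [3]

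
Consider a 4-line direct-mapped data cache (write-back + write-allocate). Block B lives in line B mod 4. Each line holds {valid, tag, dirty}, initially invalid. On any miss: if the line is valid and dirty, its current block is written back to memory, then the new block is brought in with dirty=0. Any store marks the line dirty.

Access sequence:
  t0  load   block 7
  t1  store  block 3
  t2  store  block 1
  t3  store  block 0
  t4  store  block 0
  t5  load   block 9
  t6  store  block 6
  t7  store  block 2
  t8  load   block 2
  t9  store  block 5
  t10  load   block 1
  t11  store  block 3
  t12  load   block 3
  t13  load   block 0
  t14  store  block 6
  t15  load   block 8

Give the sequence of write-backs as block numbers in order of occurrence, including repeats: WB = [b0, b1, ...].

  0 | R B7 → L3 miss [-]
  1 | W B3 → L3 miss [D]
  2 | W B1 → L1 miss [D]
  3 | W B0 → L0 miss [D]
  4 | W B0 → L0 hit [D]
  5 | R B9 → L1 miss wb→B1 [-]
  6 | W B6 → L2 miss [D]
  7 | W B2 → L2 miss wb→B6 [D]
  8 | R B2 → L2 hit [D]
  9 | W B5 → L1 miss [D]
  10 | R B1 → L1 miss wb→B5 [-]
  11 | W B3 → L3 hit [D]
  12 | R B3 → L3 hit [D]
  13 | R B0 → L0 hit [D]
  14 | W B6 → L2 miss wb→B2 [D]
  15 | R B8 → L0 miss wb→B0 [-]

WB = [1, 6, 5, 2, 0]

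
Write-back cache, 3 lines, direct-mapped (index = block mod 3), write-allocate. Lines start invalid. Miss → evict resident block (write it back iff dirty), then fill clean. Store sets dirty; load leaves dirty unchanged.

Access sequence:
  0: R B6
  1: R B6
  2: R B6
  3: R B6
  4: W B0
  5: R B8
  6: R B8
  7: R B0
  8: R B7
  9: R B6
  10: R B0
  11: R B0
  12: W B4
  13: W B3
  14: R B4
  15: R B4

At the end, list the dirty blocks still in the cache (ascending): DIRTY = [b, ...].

  0 | R B6 → L0 miss [-]
  1 | R B6 → L0 hit [-]
  2 | R B6 → L0 hit [-]
  3 | R B6 → L0 hit [-]
  4 | W B0 → L0 miss [D]
  5 | R B8 → L2 miss [-]
  6 | R B8 → L2 hit [-]
  7 | R B0 → L0 hit [D]
  8 | R B7 → L1 miss [-]
  9 | R B6 → L0 miss wb→B0 [-]
  10 | R B0 → L0 miss [-]
  11 | R B0 → L0 hit [-]
  12 | W B4 → L1 miss [D]
  13 | W B3 → L0 miss [D]
  14 | R B4 → L1 hit [D]
  15 | R B4 → L1 hit [D]

DIRTY = [3, 4]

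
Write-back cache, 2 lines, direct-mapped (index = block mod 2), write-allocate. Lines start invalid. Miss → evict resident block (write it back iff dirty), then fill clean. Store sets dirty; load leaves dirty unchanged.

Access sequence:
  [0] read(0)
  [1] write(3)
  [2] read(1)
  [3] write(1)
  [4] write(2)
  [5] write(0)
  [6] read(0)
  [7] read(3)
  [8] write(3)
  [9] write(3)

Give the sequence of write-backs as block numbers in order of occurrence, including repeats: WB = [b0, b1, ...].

WB = [3, 2, 1]

  0 | R B0 → L0 miss [-]
  1 | W B3 → L1 miss [D]
  2 | R B1 → L1 miss wb→B3 [-]
  3 | W B1 → L1 hit [D]
  4 | W B2 → L0 miss [D]
  5 | W B0 → L0 miss wb→B2 [D]
  6 | R B0 → L0 hit [D]
  7 | R B3 → L1 miss wb→B1 [-]
  8 | W B3 → L1 hit [D]
  9 | W B3 → L1 hit [D]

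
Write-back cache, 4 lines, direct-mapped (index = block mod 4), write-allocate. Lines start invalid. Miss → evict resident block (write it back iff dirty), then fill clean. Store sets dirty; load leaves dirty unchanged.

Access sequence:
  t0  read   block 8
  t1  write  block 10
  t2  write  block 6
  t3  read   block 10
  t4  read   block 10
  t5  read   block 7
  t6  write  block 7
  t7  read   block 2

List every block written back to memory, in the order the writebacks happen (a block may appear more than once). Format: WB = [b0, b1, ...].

WB = [10, 6]

0: R B8 -> L0 miss  d=-]
1: W B10 -> L2 miss  d=D]
2: W B6 -> L2 miss wb->B10  d=D]
3: R B10 -> L2 miss wb->B6  d=-]
4: R B10 -> L2 hit  d=-]
5: R B7 -> L3 miss  d=-]
6: W B7 -> L3 hit  d=D]
7: R B2 -> L2 miss  d=-]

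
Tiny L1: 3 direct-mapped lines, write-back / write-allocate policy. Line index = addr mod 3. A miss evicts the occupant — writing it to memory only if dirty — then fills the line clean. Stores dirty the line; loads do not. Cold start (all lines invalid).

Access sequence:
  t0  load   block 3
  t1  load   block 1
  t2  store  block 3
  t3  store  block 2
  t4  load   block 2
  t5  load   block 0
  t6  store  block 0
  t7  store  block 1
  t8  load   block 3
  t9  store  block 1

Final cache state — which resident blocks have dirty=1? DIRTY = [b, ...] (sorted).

DIRTY = [1, 2]

0: R B3 → L0 miss [-]
1: R B1 → L1 miss [-]
2: W B3 → L0 hit [D]
3: W B2 → L2 miss [D]
4: R B2 → L2 hit [D]
5: R B0 → L0 miss wb→B3 [-]
6: W B0 → L0 hit [D]
7: W B1 → L1 hit [D]
8: R B3 → L0 miss wb→B0 [-]
9: W B1 → L1 hit [D]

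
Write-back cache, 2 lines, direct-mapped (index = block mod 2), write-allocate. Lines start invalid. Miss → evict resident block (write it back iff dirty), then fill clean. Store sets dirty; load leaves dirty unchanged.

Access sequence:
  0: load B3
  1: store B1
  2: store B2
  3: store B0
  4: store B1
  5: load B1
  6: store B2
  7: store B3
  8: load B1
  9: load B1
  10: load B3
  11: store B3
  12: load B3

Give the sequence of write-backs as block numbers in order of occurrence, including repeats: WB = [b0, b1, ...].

WB = [2, 0, 1, 3]

  0 | R B3 → L1 miss [-]
  1 | W B1 → L1 miss [D]
  2 | W B2 → L0 miss [D]
  3 | W B0 → L0 miss wb→B2 [D]
  4 | W B1 → L1 hit [D]
  5 | R B1 → L1 hit [D]
  6 | W B2 → L0 miss wb→B0 [D]
  7 | W B3 → L1 miss wb→B1 [D]
  8 | R B1 → L1 miss wb→B3 [-]
  9 | R B1 → L1 hit [-]
  10 | R B3 → L1 miss [-]
  11 | W B3 → L1 hit [D]
  12 | R B3 → L1 hit [D]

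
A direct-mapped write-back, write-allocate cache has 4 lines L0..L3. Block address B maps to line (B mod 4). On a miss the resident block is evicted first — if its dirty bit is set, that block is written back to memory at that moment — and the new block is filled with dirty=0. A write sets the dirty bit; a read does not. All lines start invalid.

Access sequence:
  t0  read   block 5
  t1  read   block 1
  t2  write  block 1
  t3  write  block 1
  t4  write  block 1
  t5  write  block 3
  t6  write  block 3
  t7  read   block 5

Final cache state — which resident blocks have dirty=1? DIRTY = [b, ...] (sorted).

DIRTY = [3]

0: R B5 -> L1 miss  d=-]
1: R B1 -> L1 miss  d=-]
2: W B1 -> L1 hit  d=D]
3: W B1 -> L1 hit  d=D]
4: W B1 -> L1 hit  d=D]
5: W B3 -> L3 miss  d=D]
6: W B3 -> L3 hit  d=D]
7: R B5 -> L1 miss wb->B1  d=-]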